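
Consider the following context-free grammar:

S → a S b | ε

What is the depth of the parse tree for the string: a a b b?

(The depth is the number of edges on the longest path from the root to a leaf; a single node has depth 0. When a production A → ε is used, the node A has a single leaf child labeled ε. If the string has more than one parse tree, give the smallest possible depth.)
The only parse tree applies S → a S b 2 times (once per matching a…b pair) and then S → ε.
The S nodes sit at depths 0, 1, …, 2; the innermost S (depth 2) has the single child ε at depth 3.
The terminal leaves a, b are at depths 1..2, so the longest root-to-leaf path is S → S → … → S → ε with 3 edges.
Depth = 3.

Final answer: 3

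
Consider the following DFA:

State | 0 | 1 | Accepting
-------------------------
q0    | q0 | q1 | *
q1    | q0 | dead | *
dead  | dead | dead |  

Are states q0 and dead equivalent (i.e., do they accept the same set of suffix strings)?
Try the suffix ε (the empty string).
From q0: q0 — accepting.
From dead: dead — not accepting.
The two states disagree on this suffix, so they are not equivalent.

Final answer: No. Distinguishing string: ε (the empty string) - accepted from q0 but not from dead.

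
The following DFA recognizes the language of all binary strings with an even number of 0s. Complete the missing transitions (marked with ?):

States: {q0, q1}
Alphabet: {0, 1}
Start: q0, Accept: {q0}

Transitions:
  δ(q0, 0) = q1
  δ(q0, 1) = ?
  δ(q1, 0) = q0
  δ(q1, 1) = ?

What each state remembers (consistent with the given transitions and accept states):
  q0: an even number of 0s has been read so far
  q1: an odd number of 0s has been read so far
Filling in the missing entries:
  δ(q0, 1): in q0 (an even number of 0s has been read so far), after reading 1 we have: an even number of 0s has been read so far → q0
  δ(q1, 1): in q1 (an odd number of 0s has been read so far), after reading 1 we have: an odd number of 0s has been read so far → q1

Final answer: δ(q0, 1) = q0; δ(q1, 1) = q1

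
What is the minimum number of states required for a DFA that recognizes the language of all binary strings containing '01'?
Language: binary strings containing '01'
Lower bound (Myhill–Nerode): the prefixes ε, 0, 01 are pairwise distinguishable:
  ε vs 01: suffix ε distinguishes them (ε is rejected, 01 is accepted)
  0 vs 01: suffix ε distinguishes them (0 is rejected, 01 is accepted)
  ε vs 0: suffix 1 distinguishes them (ε·1 = 1 is rejected, 0·1 = 01 is accepted)
So any DFA needs at least 3 states.
Upper bound: a DFA with 3 states exists (one state per class above: 'no progress', 'last symbol 0', and 'seen 01' (accepting sink)).
Minimum states: 3

Final answer: 3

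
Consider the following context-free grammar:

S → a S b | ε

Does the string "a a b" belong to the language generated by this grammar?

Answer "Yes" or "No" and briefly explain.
Every derivation applies S → a S b some number n of times and then S → ε, producing a^n b^n with equally many a's and b's. The string a a b has two a's but only one b, so it cannot be derived.

Final answer: No - no valid derivation exists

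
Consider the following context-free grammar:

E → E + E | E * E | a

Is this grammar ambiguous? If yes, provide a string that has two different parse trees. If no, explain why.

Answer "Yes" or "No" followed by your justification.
Two different leftmost derivations of a + a * a:
  (1) E ⇒ E + E ⇒ a + E ⇒ a + E * E ⇒ a + a * E ⇒ a + a * a   (tree groups a + (a * a))
  (2) E ⇒ E * E ⇒ E + E * E ⇒ a + E * E ⇒ a + a * E ⇒ a + a * a   (tree groups (a + a) * a)
Two distinct leftmost derivations = two distinct parse trees, so the grammar is ambiguous.

Final answer: Yes - the string 'a + a * a' has two distinct leftmost derivations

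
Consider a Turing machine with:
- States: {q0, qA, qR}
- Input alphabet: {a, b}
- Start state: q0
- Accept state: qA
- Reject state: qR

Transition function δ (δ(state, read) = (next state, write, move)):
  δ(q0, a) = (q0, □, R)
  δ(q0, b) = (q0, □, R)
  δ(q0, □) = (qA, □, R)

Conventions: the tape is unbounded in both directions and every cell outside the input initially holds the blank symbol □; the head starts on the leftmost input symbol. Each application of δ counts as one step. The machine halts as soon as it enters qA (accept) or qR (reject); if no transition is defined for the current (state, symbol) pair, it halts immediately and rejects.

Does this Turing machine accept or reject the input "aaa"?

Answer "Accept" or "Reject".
Step 0: [q0]aaa (head at position 0)
Step 1: δ(q0, a) = (q0, □, R)  ⊢  □[q0]aa (head at position 1)
Step 2: δ(q0, a) = (q0, □, R)  ⊢  □□[q0]a (head at position 2)
Step 3: δ(q0, a) = (q0, □, R)  ⊢  □□□[q0]□ (head at position 3)
Step 4: δ(q0, □) = (qA, □, R)  ⊢  □□□□[qA]□ (head at position 4)
The machine is in qA, so it halts and accepts.

Final answer: Accept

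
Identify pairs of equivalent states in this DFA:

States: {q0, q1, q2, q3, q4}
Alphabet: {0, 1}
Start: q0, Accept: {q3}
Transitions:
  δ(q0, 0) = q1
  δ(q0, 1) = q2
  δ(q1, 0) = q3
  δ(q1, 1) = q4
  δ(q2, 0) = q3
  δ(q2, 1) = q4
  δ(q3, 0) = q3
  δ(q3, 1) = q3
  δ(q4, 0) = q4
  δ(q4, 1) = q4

Using the table-filling algorithm:
Round 0 – mark pairs where exactly one state is accepting: (q0,q3), (q1,q3), (q2,q3), (q3,q4)
Round 1 – newly marked: (q0,q1) [on 0: q1 vs q3, already marked]; (q0,q2) [on 0: q1 vs q3, already marked]; (q1,q4) [on 0: q3 vs q4, already marked]; (q2,q4) [on 0: q3 vs q4, already marked]
Round 2 – newly marked: (q0,q4) [on 0: q1 vs q4, already marked]
No further pairs can be marked.
(q1, q2) unmarked: δ(q1,0)=q3, δ(q2,0)=q3; δ(q1,1)=q4, δ(q2,1)=q4 → equivalent
Equivalent pairs: (q1, q2)

Final answer: Equivalent pairs: (q1, q2)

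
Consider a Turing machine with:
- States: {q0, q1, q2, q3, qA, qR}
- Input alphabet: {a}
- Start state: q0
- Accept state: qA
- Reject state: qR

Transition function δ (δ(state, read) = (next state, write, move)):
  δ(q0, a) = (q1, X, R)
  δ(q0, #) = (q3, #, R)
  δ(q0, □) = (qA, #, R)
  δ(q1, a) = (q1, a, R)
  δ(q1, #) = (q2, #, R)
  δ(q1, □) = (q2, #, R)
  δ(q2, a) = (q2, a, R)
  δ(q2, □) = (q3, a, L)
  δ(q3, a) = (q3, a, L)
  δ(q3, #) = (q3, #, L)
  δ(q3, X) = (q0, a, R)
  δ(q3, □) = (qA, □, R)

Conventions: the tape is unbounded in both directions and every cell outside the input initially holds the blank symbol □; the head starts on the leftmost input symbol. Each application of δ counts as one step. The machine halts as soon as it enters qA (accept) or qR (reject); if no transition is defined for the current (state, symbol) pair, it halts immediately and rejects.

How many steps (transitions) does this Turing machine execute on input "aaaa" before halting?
Trace (configuration after each step, as tape_left[state]tape_right with head position):
Step 0: [q0]aaaa (head at position 0)
Step 1: X[q1]aaa (head 1)
Step 2: Xa[q1]aa (head 2)
Step 3: Xaa[q1]a (head 3)
Step 4: Xaaa[q1]□ (head 4)
Step 5: Xaaa#[q2]□ (head 5)
Step 6: Xaaa[q3]#a (head 4)
Step 7: Xaa[q3]a#a (head 3)
Step 8: Xa[q3]aa#a (head 2)
Step 9: X[q3]aaa#a (head 1)
Step 10: [q3]Xaaa#a (head 0)
Step 11: a[q0]aaa#a (head 1)
Step 12: aX[q1]aa#a (head 2)
Step 13: aXa[q1]a#a (head 3)
Step 14: aXaa[q1]#a (head 4)
Step 15: aXaa#[q2]a (head 5)
Step 16: aXaa#a[q2]□ (head 6)
Step 17: aXaa#[q3]aa (head 5)
Step 18: aXaa[q3]#aa (head 4)
Step 19: aXa[q3]a#aa (head 3)
Step 20: aX[q3]aa#aa (head 2)
Step 21: a[q3]Xaa#aa (head 1)
Step 22: aa[q0]aa#aa (head 2)
Step 23: aaX[q1]a#aa (head 3)
Step 24: aaXa[q1]#aa (head 4)
Step 25: aaXa#[q2]aa (head 5)
Step 26: aaXa#a[q2]a (head 6)
Step 27: aaXa#aa[q2]□ (head 7)
Step 28: aaXa#a[q3]aa (head 6)
Step 29: aaXa#[q3]aaa (head 5)
Step 30: aaXa[q3]#aaa (head 4)
Step 31: aaX[q3]a#aaa (head 3)
Step 32: aa[q3]Xa#aaa (head 2)
Step 33: aaa[q0]a#aaa (head 3)
Step 34: aaaX[q1]#aaa (head 4)
Step 35: aaaX#[q2]aaa (head 5)
Step 36: aaaX#a[q2]aa (head 6)
Step 37: aaaX#aa[q2]a (head 7)
Step 38: aaaX#aaa[q2]□ (head 8)
Step 39: aaaX#aa[q3]aa (head 7)
Step 40: aaaX#a[q3]aaa (head 6)
Step 41: aaaX#[q3]aaaa (head 5)
Step 42: aaaX[q3]#aaaa (head 4)
Step 43: aaa[q3]X#aaaa (head 3)
Step 44: aaaa[q0]#aaaa (head 4)
Step 45: aaaa#[q3]aaaa (head 5)
Step 46: aaaa[q3]#aaaa (head 4)
Step 47: aaa[q3]a#aaaa (head 3)
Step 48: aa[q3]aa#aaaa (head 2)
Step 49: a[q3]aaa#aaaa (head 1)
Step 50: [q3]aaaa#aaaa (head 0)
Step 51: [q3]□aaaa#aaaa (head -1)
Step 52: □[qA]aaaa#aaaa (head 0)
The machine is in qA, so it halts and accepts.
Number of transitions executed: 52.

Final answer: 52 steps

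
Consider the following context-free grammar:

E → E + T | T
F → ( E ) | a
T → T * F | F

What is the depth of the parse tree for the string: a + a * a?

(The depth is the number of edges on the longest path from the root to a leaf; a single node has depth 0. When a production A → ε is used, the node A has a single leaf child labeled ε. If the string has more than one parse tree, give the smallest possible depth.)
The grammar is unambiguous; the parse tree of a + a * a is:
E → E + T at the root (depth 0).
  Left E (depth 1) → T (2) → F (3) → a (4).
  Right T (depth 1) → T * F; that T (2) → F (3) → a (4); F (2) → a (3).
The longest root-to-leaf paths have 4 edges.
Depth = 4.

Final answer: 4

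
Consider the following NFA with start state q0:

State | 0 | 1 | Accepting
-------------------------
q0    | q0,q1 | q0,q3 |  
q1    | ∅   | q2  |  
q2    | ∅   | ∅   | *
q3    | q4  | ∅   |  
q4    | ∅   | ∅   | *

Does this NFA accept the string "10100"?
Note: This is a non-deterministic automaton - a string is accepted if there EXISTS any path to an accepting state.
Track the set of states the NFA could be in: start {q0}
Read '1': {q0} → {q0, q3}
Read '0': {q0, q3} → {q0, q1, q4}
Read '1': {q0, q1, q4} → {q0, q2, q3}
Read '0': {q0, q2, q3} → {q0, q1, q4}
Read '0': {q0, q1, q4} → {q0, q1}
Final set {q0, q1} contains no accepting state → rejected.

Final answer: No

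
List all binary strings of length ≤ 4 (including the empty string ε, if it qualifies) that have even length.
Checking every binary string of length 0 to 4:
  Length 0: accepted: ε | rejected: (none)
  Length 1: accepted: (none) | rejected: 0, 1
  Length 2: accepted: 00, 01, 10, 11 | rejected: (none)
  Length 3: accepted: (none) | rejected: 000, 001, 010, 011, 100, 101, 110, 111
  Length 4: accepted: 0000, 0001, 0010, 0011, 0100, 0101, 0110, 0111, 1000, 1001, 1010, 1011, 1100, 1101, 1110, 1111 | rejected: (none)
Total: 21 string(s).

Final answer: ε, 00, 01, 10, 11, 0000, 0001, 0010, 0011, 0100, 0101, 0110, 0111, 1000, 1001, 1010, 1011, 1100, 1101, 1110, 1111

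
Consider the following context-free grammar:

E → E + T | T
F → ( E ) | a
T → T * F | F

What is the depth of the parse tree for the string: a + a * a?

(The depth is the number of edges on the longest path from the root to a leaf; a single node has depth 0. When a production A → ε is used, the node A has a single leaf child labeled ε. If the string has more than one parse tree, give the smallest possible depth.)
The grammar is unambiguous; the parse tree of a + a * a is:
E → E + T at the root (depth 0).
  Left E (depth 1) → T (2) → F (3) → a (4).
  Right T (depth 1) → T * F; that T (2) → F (3) → a (4); F (2) → a (3).
The longest root-to-leaf paths have 4 edges.
Depth = 4.

Final answer: 4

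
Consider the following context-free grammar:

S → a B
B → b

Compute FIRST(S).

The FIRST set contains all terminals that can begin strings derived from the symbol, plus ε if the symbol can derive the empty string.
S has the single production S → a B, whose right-hand side begins with the terminal a. So FIRST(S) = {a}.

Final answer: {a}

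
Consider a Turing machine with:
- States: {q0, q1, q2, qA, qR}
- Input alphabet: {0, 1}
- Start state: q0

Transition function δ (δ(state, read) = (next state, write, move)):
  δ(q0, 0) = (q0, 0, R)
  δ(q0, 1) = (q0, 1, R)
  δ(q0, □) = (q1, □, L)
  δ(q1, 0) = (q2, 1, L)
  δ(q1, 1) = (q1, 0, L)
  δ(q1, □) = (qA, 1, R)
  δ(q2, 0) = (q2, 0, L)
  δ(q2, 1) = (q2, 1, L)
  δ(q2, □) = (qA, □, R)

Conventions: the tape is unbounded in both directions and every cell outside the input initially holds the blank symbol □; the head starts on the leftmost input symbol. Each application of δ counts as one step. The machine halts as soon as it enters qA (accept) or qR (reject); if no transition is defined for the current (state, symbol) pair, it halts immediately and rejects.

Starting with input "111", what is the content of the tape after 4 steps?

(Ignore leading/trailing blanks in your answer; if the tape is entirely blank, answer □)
Step 0: [q0]111 (head at position 0)
Step 1: δ(q0, 1) = (q0, 1, R)  ⊢  1[q0]11 (head at position 1)
Step 2: δ(q0, 1) = (q0, 1, R)  ⊢  11[q0]1 (head at position 2)
Step 3: δ(q0, 1) = (q0, 1, R)  ⊢  111[q0]□ (head at position 3)
Step 4: δ(q0, □) = (q1, □, L)  ⊢  11[q1]1□ (head at position 2)
Tape after 4 steps (ignoring surrounding blanks): 111

Final answer: Tape: 111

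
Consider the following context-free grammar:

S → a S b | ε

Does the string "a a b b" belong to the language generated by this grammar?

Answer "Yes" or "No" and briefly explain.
A derivation exists: S ⇒ a S b ⇒ a a S b b ⇒ a a b b (using S → a S b twice, then S → ε).

Final answer: Yes - a valid derivation exists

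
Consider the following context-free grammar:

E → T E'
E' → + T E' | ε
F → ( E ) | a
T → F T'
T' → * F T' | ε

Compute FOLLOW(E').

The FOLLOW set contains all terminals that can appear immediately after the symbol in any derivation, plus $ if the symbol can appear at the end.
Useful FIRST sets: FIRST(E') = {+, ε}, FIRST(T') = {*, ε} (both E' and T' are nullable).
FOLLOW(E): E is the start symbol → $; E appears in F → ( E ) followed by ')' → FOLLOW(E) = {), $}.
FOLLOW(E'): E' appears at the right end of E → T E' and of E' → + T E', so FOLLOW(E') ⊇ FOLLOW(E) (the second occurrence adds nothing new). FOLLOW(E') = {), $}.

Final answer: {$, )}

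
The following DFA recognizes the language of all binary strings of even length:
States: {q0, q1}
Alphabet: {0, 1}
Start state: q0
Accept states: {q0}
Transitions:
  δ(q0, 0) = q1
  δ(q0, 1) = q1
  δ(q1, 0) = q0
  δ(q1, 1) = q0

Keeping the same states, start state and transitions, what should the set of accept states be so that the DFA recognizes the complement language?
The DFA is complete (every state has a transition on every symbol), so the complement
is recognized by the same DFA with accepting and non-accepting states swapped.
Original accept states: {q0}
Complement accept states = All states - Original accept states
= {q0, q1} - {q0}
= {q1}
Complement language: strings of ODD length

Final answer: {q1}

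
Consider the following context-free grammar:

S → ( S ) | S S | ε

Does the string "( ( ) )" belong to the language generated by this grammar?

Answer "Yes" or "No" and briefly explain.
A derivation exists: S ⇒ ( S ) ⇒ ( ( S ) ) ⇒ ( ( ) ) (using S → ( S ) twice, then S → ε).

Final answer: Yes - a valid derivation exists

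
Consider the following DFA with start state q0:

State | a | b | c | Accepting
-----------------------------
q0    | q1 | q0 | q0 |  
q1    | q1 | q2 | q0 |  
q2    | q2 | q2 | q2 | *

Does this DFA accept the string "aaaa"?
Start in q0.
Read 'a': q0 → q1
Read 'a': q1 → q1
Read 'a': q1 → q1
Read 'a': q1 → q1
Final state q1 is not accepting, so the string is rejected.

Final answer: No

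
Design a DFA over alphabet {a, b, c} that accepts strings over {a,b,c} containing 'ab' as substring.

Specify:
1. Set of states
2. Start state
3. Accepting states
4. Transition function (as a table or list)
One valid DFA (any DFA recognizing the same language is acceptable):
States: {q0, q1, q2}
Start: q0
Accepting: {q2}
Transitions (accepting states marked with *):
State | a | b | c | Accepting
-----------------------------
q0    | q1 | q0 | q0 |  
q1    | q1 | q2 | q0 |  
q2    | q2 | q2 | q2 | *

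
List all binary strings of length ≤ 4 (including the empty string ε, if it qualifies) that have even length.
Checking every binary string of length 0 to 4:
  Length 0: accepted: ε | rejected: (none)
  Length 1: accepted: (none) | rejected: 0, 1
  Length 2: accepted: 00, 01, 10, 11 | rejected: (none)
  Length 3: accepted: (none) | rejected: 000, 001, 010, 011, 100, 101, 110, 111
  Length 4: accepted: 0000, 0001, 0010, 0011, 0100, 0101, 0110, 0111, 1000, 1001, 1010, 1011, 1100, 1101, 1110, 1111 | rejected: (none)
Total: 21 string(s).

Final answer: ε, 00, 01, 10, 11, 0000, 0001, 0010, 0011, 0100, 0101, 0110, 0111, 1000, 1001, 1010, 1011, 1100, 1101, 1110, 1111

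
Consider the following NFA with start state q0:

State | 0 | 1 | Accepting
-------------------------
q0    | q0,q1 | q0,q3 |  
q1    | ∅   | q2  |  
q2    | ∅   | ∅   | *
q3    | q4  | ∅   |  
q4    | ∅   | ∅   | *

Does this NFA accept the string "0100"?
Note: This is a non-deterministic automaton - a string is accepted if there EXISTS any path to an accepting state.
Track the set of states the NFA could be in: start {q0}
Read '0': {q0} → {q0, q1}
Read '1': {q0, q1} → {q0, q2, q3}
Read '0': {q0, q2, q3} → {q0, q1, q4}
Read '0': {q0, q1, q4} → {q0, q1}
Final set {q0, q1} contains no accepting state → rejected.

Final answer: No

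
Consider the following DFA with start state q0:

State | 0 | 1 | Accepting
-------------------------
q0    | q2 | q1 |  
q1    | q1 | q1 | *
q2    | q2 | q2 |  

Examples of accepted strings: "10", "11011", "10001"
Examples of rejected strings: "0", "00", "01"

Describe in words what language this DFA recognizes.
non-empty binary strings starting with 1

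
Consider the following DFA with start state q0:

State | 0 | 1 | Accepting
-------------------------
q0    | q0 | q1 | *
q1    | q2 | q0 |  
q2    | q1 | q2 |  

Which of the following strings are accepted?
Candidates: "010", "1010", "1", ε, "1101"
"010": q0 → q0 → q1 → q2; q2 is not accepting → rejected
"1010": q0 → q1 → q2 → q2 → q1; q1 is not accepting → rejected
"1": q0 → q1; q1 is not accepting → rejected
ε: q0; q0 is accepting → accepted
"1101": q0 → q1 → q0 → q0 → q1; q1 is not accepting → rejected

Final answer: ε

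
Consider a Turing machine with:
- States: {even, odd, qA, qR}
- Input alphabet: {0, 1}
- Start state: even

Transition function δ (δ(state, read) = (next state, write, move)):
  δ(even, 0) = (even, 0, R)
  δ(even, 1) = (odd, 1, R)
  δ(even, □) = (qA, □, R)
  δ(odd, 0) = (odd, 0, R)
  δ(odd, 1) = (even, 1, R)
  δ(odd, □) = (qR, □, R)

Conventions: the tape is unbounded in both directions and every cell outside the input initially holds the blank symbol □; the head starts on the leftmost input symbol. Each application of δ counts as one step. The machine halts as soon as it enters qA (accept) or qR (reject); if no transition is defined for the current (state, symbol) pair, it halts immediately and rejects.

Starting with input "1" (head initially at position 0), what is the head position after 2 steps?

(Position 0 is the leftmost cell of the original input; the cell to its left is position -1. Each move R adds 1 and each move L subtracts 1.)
Step 0: [even]1 (head at position 0)
Step 1: δ(even, 1) = (odd, 1, R)  ⊢  1[odd]□ (head at position 1)
Step 2: δ(odd, □) = (qR, □, R)  ⊢  1□[qR]□ (head at position 2)
Head position after 2 steps: 2

Final answer: Position 2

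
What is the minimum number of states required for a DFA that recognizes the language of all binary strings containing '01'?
Language: binary strings containing '01'
Lower bound (Myhill–Nerode): the prefixes ε, 0, 01 are pairwise distinguishable:
  ε vs 01: suffix ε distinguishes them (ε is rejected, 01 is accepted)
  0 vs 01: suffix ε distinguishes them (0 is rejected, 01 is accepted)
  ε vs 0: suffix 1 distinguishes them (ε·1 = 1 is rejected, 0·1 = 01 is accepted)
So any DFA needs at least 3 states.
Upper bound: a DFA with 3 states exists (one state per class above: 'no progress', 'last symbol 0', and 'seen 01' (accepting sink)).
Minimum states: 3

Final answer: 3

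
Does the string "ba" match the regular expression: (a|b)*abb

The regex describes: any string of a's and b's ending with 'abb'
No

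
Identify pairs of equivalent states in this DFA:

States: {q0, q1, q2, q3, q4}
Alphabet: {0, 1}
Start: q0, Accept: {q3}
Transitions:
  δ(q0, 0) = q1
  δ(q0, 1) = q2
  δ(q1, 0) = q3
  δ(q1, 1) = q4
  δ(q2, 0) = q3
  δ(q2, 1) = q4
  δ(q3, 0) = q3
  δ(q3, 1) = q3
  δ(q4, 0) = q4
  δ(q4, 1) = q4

Using the table-filling algorithm:
Round 0 – mark pairs where exactly one state is accepting: (q0,q3), (q1,q3), (q2,q3), (q3,q4)
Round 1 – newly marked: (q0,q1) [on 0: q1 vs q3, already marked]; (q0,q2) [on 0: q1 vs q3, already marked]; (q1,q4) [on 0: q3 vs q4, already marked]; (q2,q4) [on 0: q3 vs q4, already marked]
Round 2 – newly marked: (q0,q4) [on 0: q1 vs q4, already marked]
No further pairs can be marked.
(q1, q2) unmarked: δ(q1,0)=q3, δ(q2,0)=q3; δ(q1,1)=q4, δ(q2,1)=q4 → equivalent
Equivalent pairs: (q1, q2)

Final answer: Equivalent pairs: (q1, q2)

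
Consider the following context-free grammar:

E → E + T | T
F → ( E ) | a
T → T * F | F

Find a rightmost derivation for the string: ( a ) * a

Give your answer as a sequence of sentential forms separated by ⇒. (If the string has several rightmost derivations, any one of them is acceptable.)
Start with E.
Step 1: the rightmost non-terminal is E; apply E → T:  T
Step 2: the rightmost non-terminal is T; apply T → T * F:  T * F
Step 3: the rightmost non-terminal is F; apply F → a:  T * a
Step 4: the rightmost non-terminal is T; apply T → F:  F * a
Step 5: the rightmost non-terminal is F; apply F → ( E ):  ( E ) * a
Step 6: the rightmost non-terminal is E; apply E → T:  ( T ) * a
Step 7: the rightmost non-terminal is T; apply T → F:  ( F ) * a
Step 8: the rightmost non-terminal is F; apply F → a:  ( a ) * a

Final answer: E ⇒ T ⇒ T * F ⇒ T * a ⇒ F * a ⇒ ( E ) * a ⇒ ( T ) * a ⇒ ( F ) * a ⇒ ( a ) * a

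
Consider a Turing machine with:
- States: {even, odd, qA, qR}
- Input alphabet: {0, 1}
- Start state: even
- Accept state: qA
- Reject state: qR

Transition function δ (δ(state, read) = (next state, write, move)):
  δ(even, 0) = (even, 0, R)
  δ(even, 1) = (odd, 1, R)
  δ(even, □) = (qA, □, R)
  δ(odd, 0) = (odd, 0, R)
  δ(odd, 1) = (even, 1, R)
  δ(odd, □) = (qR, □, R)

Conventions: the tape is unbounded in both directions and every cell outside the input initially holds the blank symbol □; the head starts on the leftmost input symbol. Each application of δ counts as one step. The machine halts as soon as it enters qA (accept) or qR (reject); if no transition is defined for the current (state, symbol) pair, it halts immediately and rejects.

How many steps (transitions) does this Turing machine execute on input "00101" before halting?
Step 0: [even]00101 (head at position 0)
Step 1: δ(even, 0) = (even, 0, R)  ⊢  0[even]0101 (head at position 1)
Step 2: δ(even, 0) = (even, 0, R)  ⊢  00[even]101 (head at position 2)
Step 3: δ(even, 1) = (odd, 1, R)  ⊢  001[odd]01 (head at position 3)
Step 4: δ(odd, 0) = (odd, 0, R)  ⊢  0010[odd]1 (head at position 4)
Step 5: δ(odd, 1) = (even, 1, R)  ⊢  00101[even]□ (head at position 5)
Step 6: δ(even, □) = (qA, □, R)  ⊢  00101□[qA]□ (head at position 6)
The machine is in qA, so it halts and accepts.
Number of transitions executed: 6.

Final answer: 6 steps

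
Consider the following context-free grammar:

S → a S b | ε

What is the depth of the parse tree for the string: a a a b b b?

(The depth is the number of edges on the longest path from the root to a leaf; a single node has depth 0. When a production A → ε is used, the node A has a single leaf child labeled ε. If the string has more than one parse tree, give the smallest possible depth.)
The only parse tree applies S → a S b 3 times (once per matching a…b pair) and then S → ε.
The S nodes sit at depths 0, 1, …, 3; the innermost S (depth 3) has the single child ε at depth 4.
The terminal leaves a, b are at depths 1..3, so the longest root-to-leaf path is S → S → … → S → ε with 4 edges.
Depth = 4.

Final answer: 4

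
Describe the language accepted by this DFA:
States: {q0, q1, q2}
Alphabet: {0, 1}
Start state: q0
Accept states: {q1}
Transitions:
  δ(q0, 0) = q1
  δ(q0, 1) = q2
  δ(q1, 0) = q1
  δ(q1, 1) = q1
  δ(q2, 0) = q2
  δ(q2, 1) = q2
Analyzing the DFA structure:
Start state: q0
Accept states: {q1}
Interpreting what each state remembers (checking against the transitions):
  q0: nothing has been read yet
  q1: the first symbol was 0
  q2: the first symbol was 1 (trap state)
  δ(q0, 0): in q0 (nothing has been read yet), after reading 0 we have: the first symbol was 0 → q1
  δ(q0, 1): in q0 (nothing has been read yet), after reading 1 we have: the first symbol was 1 (trap state) → q2
  δ(q1, 0): in q1 (the first symbol was 0), after reading 0 we have: the first symbol was 0 → q1
  δ(q1, 1): in q1 (the first symbol was 0), after reading 1 we have: the first symbol was 0 → q1
  δ(q2, 0): in q2 (the first symbol was 1 (trap state)), after reading 0 we have: the first symbol was 1 (trap state) → q2
  δ(q2, 1): in q2 (the first symbol was 1 (trap state)), after reading 1 we have: the first symbol was 1 (trap state) → q2
A string is accepted iff it ends in {q1}, i.e. the first symbol was 0.
Language: All binary strings starting with 0

Final answer: All binary strings starting with 0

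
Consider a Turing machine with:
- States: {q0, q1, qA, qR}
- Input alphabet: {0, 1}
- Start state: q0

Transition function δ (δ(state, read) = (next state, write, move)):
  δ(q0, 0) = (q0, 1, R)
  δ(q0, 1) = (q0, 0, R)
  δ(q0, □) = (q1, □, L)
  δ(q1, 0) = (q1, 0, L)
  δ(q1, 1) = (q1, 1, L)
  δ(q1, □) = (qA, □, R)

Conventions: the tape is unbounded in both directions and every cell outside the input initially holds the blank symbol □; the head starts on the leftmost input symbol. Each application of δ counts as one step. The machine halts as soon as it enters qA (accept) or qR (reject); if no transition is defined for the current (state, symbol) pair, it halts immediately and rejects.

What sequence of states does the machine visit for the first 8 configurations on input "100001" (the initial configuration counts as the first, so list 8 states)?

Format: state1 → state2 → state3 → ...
Step 0: [q0]100001 (head at position 0)
Step 1: δ(q0, 1) = (q0, 0, R)  ⊢  0[q0]00001 (head at position 1)
Step 2: δ(q0, 0) = (q0, 1, R)  ⊢  01[q0]0001 (head at position 2)
Step 3: δ(q0, 0) = (q0, 1, R)  ⊢  011[q0]001 (head at position 3)
Step 4: δ(q0, 0) = (q0, 1, R)  ⊢  0111[q0]01 (head at position 4)
Step 5: δ(q0, 0) = (q0, 1, R)  ⊢  01111[q0]1 (head at position 5)
Step 6: δ(q0, 1) = (q0, 0, R)  ⊢  011110[q0]□ (head at position 6)
Step 7: δ(q0, □) = (q1, □, L)  ⊢  01111[q1]0□ (head at position 5)
Reading off the states of these 8 configurations: q0 → q0 → q0 → q0 → q0 → q0 → q0 → q1

Final answer: q0 → q0 → q0 → q0 → q0 → q0 → q0 → q1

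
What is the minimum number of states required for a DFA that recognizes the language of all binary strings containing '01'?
Language: binary strings containing '01'
Lower bound (Myhill–Nerode): the prefixes ε, 0, 01 are pairwise distinguishable:
  ε vs 01: suffix ε distinguishes them (ε is rejected, 01 is accepted)
  0 vs 01: suffix ε distinguishes them (0 is rejected, 01 is accepted)
  ε vs 0: suffix 1 distinguishes them (ε·1 = 1 is rejected, 0·1 = 01 is accepted)
So any DFA needs at least 3 states.
Upper bound: a DFA with 3 states exists (one state per class above: 'no progress', 'last symbol 0', and 'seen 01' (accepting sink)).
Minimum states: 3

Final answer: 3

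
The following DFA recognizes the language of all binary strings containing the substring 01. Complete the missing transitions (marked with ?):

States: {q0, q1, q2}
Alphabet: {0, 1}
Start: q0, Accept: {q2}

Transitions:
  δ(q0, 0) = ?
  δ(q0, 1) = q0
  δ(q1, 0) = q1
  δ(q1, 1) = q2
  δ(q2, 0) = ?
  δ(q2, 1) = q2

What each state remembers (consistent with the given transitions and accept states):
  q0: 01 not seen yet and the last symbol was not 0
  q1: 01 not seen yet and the last symbol was 0
  q2: the substring 01 has already been seen
Filling in the missing entries:
  δ(q0, 0): in q0 (01 not seen yet and the last symbol was not 0), after reading 0 we have: 01 not seen yet and the last symbol was 0 → q1
  δ(q2, 0): in q2 (the substring 01 has already been seen), after reading 0 we have: the substring 01 has already been seen → q2

Final answer: δ(q0, 0) = q1; δ(q2, 0) = q2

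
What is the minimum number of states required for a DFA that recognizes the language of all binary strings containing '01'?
Language: binary strings containing '01'
Lower bound (Myhill–Nerode): the prefixes ε, 0, 01 are pairwise distinguishable:
  ε vs 01: suffix ε distinguishes them (ε is rejected, 01 is accepted)
  0 vs 01: suffix ε distinguishes them (0 is rejected, 01 is accepted)
  ε vs 0: suffix 1 distinguishes them (ε·1 = 1 is rejected, 0·1 = 01 is accepted)
So any DFA needs at least 3 states.
Upper bound: a DFA with 3 states exists (one state per class above: 'no progress', 'last symbol 0', and 'seen 01' (accepting sink)).
Minimum states: 3

Final answer: 3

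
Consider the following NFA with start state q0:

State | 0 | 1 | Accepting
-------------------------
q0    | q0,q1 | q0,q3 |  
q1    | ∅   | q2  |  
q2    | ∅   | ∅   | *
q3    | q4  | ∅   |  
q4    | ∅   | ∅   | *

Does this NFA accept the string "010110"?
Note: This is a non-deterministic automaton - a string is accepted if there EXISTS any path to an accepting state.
Track the set of states the NFA could be in: start {q0}
Read '0': {q0} → {q0, q1}
Read '1': {q0, q1} → {q0, q2, q3}
Read '0': {q0, q2, q3} → {q0, q1, q4}
Read '1': {q0, q1, q4} → {q0, q2, q3}
Read '1': {q0, q2, q3} → {q0, q3}
Read '0': {q0, q3} → {q0, q1, q4}
Final set {q0, q1, q4} contains accepting state(s) {q4} → accepted.

Final answer: Yes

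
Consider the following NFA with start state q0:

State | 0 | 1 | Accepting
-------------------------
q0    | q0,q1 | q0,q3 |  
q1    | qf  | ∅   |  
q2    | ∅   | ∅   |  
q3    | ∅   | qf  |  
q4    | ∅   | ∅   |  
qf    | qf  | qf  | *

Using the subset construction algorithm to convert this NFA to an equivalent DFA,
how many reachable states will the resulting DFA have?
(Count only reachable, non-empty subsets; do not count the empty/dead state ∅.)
Start subset: {q0}
{q0}: on 0 → {q0, q1}, on 1 → {q0, q3}
{q0, q1}: on 0 → {q0, q1, qf}, on 1 → {q0, q3}
{q0, q3}: on 0 → {q0, q1}, on 1 → {q0, q3, qf}
{q0, q1, qf}: on 0 → {q0, q1, qf}, on 1 → {q0, q3, qf}
{q0, q3, qf}: on 0 → {q0, q1, qf}, on 1 → {q0, q3, qf}
Reachable non-empty subsets: {q0}, {q0, q1}, {q0, q3}, {q0, q1, qf}, {q0, q3, qf} — 5 in total.

Final answer: 5 states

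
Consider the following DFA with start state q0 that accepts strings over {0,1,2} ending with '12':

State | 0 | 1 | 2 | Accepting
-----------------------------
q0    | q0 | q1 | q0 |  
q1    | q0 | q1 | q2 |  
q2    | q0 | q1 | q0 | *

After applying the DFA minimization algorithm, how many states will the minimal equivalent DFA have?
All 3 states are reachable from q0, so none can be removed as unreachable.
Table-filling: first mark every (accepting, non-accepting) pair as distinguishable (accepting: {q2}; non-accepting: {q0, q1}).
Round 1: (q0, q1) on '2' go to q0 and q2, already distinguishable → mark.
Every pair of states is distinguishable, so the DFA is already minimal.
Equivalence classes: {q0}, {q1}, {q2} → 3 states.

Final answer: 3 states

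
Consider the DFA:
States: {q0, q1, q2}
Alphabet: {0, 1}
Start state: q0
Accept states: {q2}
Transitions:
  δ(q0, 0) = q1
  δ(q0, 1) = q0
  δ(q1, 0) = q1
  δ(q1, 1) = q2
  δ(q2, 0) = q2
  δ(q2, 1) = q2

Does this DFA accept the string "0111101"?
Processing string "0111101":
  q0 --0--> q1
  q1 --1--> q2
  q2 --1--> q2
  q2 --1--> q2
  q2 --1--> q2
  q2 --0--> q2
  q2 --1--> q2
Final state: q2
Accept states: {q2}
q2 is an accept state, so the string is accepted.

Final answer: Yes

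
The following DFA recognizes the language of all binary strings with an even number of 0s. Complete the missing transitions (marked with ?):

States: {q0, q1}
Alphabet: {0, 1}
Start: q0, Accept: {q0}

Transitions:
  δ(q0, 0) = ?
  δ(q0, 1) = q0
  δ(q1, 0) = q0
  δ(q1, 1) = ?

What each state remembers (consistent with the given transitions and accept states):
  q0: an even number of 0s has been read so far
  q1: an odd number of 0s has been read so far
Filling in the missing entries:
  δ(q0, 0): in q0 (an even number of 0s has been read so far), after reading 0 we have: an odd number of 0s has been read so far → q1
  δ(q1, 1): in q1 (an odd number of 0s has been read so far), after reading 1 we have: an odd number of 0s has been read so far → q1

Final answer: δ(q0, 0) = q1; δ(q1, 1) = q1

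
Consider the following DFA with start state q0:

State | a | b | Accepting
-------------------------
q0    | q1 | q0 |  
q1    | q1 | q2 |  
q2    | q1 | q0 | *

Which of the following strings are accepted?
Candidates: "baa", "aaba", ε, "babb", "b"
"baa": q0 → q0 → q1 → q1; q1 is not accepting → rejected
"aaba": q0 → q1 → q1 → q2 → q1; q1 is not accepting → rejected
ε: q0; q0 is not accepting → rejected
"babb": q0 → q0 → q1 → q2 → q0; q0 is not accepting → rejected
"b": q0 → q0; q0 is not accepting → rejected

Final answer: None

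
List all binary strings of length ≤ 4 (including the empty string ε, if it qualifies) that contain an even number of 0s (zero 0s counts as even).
Checking every binary string of length 0 to 4:
  Length 0: accepted: ε | rejected: (none)
  Length 1: accepted: 1 | rejected: 0
  Length 2: accepted: 00, 11 | rejected: 01, 10
  Length 3: accepted: 001, 010, 100, 111 | rejected: 000, 011, 101, 110
  Length 4: accepted: 0000, 0011, 0101, 0110, 1001, 1010, 1100, 1111 | rejected: 0001, 0010, 0100, 0111, 1000, 1011, 1101, 1110
Total: 16 string(s).

Final answer: ε, 1, 00, 11, 001, 010, 100, 111, 0000, 0011, 0101, 0110, 1001, 1010, 1100, 1111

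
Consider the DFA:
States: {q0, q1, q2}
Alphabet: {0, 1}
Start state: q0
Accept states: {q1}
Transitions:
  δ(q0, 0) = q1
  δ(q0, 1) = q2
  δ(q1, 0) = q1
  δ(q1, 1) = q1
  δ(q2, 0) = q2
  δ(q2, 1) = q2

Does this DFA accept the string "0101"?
Processing string "0101":
  q0 --0--> q1
  q1 --1--> q1
  q1 --0--> q1
  q1 --1--> q1
Final state: q1
Accept states: {q1}
q1 is an accept state, so the string is accepted.

Final answer: Yes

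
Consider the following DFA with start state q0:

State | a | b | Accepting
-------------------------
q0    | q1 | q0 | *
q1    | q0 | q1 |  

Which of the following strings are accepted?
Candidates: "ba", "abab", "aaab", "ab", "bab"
"ba": q0 → q0 → q1; q1 is not accepting → rejected
"abab": q0 → q1 → q1 → q0 → q0; q0 is accepting → accepted
"aaab": q0 → q1 → q0 → q1 → q1; q1 is not accepting → rejected
"ab": q0 → q1 → q1; q1 is not accepting → rejected
"bab": q0 → q0 → q1 → q1; q1 is not accepting → rejected

Final answer: "abab"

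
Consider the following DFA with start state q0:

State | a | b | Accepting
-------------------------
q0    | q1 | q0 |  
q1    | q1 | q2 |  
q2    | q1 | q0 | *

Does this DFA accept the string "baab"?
Start in q0.
Read 'b': q0 → q0
Read 'a': q0 → q1
Read 'a': q1 → q1
Read 'b': q1 → q2
Final state q2 is accepting, so the string is accepted.

Final answer: Yes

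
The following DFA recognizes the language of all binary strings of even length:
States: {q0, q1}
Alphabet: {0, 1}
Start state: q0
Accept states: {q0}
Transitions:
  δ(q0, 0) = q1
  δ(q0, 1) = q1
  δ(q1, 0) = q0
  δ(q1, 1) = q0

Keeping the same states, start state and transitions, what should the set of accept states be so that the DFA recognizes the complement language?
The DFA is complete (every state has a transition on every symbol), so the complement
is recognized by the same DFA with accepting and non-accepting states swapped.
Original accept states: {q0}
Complement accept states = All states - Original accept states
= {q0, q1} - {q0}
= {q1}
Complement language: strings of ODD length

Final answer: {q1}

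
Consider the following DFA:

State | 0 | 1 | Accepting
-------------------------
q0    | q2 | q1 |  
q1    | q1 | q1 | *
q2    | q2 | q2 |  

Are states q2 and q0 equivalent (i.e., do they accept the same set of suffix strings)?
Try the suffix "1".
From q2: q2 → q2 — not accepting.
From q0: q0 → q1 — accepting.
The two states disagree on this suffix, so they are not equivalent.

Final answer: No. Distinguishing string: "1" - accepted from q0 but not from q2.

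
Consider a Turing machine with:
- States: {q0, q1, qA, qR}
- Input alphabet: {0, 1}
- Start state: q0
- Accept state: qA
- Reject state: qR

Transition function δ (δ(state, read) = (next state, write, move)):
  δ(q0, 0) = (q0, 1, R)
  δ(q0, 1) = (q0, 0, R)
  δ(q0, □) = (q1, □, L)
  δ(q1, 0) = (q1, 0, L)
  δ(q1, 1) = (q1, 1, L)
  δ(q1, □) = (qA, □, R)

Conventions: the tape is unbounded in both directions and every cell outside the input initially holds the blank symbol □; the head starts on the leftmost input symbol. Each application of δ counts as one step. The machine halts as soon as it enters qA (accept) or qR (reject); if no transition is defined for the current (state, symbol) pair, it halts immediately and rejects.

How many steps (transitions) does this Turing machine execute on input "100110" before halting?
Step 0: [q0]100110 (head at position 0)
Step 1: δ(q0, 1) = (q0, 0, R)  ⊢  0[q0]00110 (head at position 1)
Step 2: δ(q0, 0) = (q0, 1, R)  ⊢  01[q0]0110 (head at position 2)
Step 3: δ(q0, 0) = (q0, 1, R)  ⊢  011[q0]110 (head at position 3)
Step 4: δ(q0, 1) = (q0, 0, R)  ⊢  0110[q0]10 (head at position 4)
Step 5: δ(q0, 1) = (q0, 0, R)  ⊢  01100[q0]0 (head at position 5)
Step 6: δ(q0, 0) = (q0, 1, R)  ⊢  011001[q0]□ (head at position 6)
Step 7: δ(q0, □) = (q1, □, L)  ⊢  01100[q1]1□ (head at position 5)
Step 8: δ(q1, 1) = (q1, 1, L)  ⊢  0110[q1]01□ (head at position 4)
Step 9: δ(q1, 0) = (q1, 0, L)  ⊢  011[q1]001□ (head at position 3)
Step 10: δ(q1, 0) = (q1, 0, L)  ⊢  01[q1]1001□ (head at position 2)
Step 11: δ(q1, 1) = (q1, 1, L)  ⊢  0[q1]11001□ (head at position 1)
Step 12: δ(q1, 1) = (q1, 1, L)  ⊢  [q1]011001□ (head at position 0)
Step 13: δ(q1, 0) = (q1, 0, L)  ⊢  [q1]□011001□ (head at position -1)
Step 14: δ(q1, □) = (qA, □, R)  ⊢  □[qA]011001□ (head at position 0)
The machine is in qA, so it halts and accepts.
Number of transitions executed: 14.

Final answer: 14 steps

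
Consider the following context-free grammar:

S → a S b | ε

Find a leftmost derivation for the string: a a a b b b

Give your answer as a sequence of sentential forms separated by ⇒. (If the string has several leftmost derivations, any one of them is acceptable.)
Start with S.
Step 1: the leftmost non-terminal is S; apply S → a S b:  a S b
Step 2: the leftmost non-terminal is S; apply S → a S b:  a a S b b
Step 3: the leftmost non-terminal is S; apply S → a S b:  a a a S b b b
Step 4: the leftmost non-terminal is S; apply S → ε:  a a a b b b

Final answer: S ⇒ a S b ⇒ a a S b b ⇒ a a a S b b b ⇒ a a a b b b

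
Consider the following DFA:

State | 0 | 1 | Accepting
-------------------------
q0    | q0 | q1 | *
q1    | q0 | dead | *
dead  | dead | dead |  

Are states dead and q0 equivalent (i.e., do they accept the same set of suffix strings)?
Try the suffix ε (the empty string).
From dead: dead — not accepting.
From q0: q0 — accepting.
The two states disagree on this suffix, so they are not equivalent.

Final answer: No. Distinguishing string: ε (the empty string) - accepted from q0 but not from dead.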